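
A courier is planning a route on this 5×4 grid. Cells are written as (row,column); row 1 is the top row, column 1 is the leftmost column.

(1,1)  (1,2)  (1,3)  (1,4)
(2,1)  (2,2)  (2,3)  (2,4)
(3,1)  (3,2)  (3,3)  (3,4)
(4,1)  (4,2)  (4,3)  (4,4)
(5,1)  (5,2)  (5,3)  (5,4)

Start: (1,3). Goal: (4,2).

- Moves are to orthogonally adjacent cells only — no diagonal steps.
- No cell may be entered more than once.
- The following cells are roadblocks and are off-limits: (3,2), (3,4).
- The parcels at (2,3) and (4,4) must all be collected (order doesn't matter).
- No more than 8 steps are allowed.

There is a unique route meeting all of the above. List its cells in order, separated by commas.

(1,3), (2,3), (3,3), (4,3), (4,4), (5,4), (5,3), (5,2), (4,2)

The 8-move cap with required stops at (2,3), (4,4) leaves no slack for detours.
Route from (1,3): 3× down (reaching (4,3)), right to (4,4), down to (5,4), 2× left (reaching (5,2)), up to (4,2) — 8 moves in all.
Check: all required cells visited; 8 ≤ 8 moves.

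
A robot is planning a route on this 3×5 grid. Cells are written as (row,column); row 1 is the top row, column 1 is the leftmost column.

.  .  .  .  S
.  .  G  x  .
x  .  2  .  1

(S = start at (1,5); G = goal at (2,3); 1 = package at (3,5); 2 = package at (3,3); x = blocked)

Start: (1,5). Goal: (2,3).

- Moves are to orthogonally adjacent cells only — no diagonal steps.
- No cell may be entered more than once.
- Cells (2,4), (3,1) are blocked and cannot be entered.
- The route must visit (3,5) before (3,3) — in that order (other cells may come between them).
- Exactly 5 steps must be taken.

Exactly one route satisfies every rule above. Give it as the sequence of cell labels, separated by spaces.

(1,5) (2,5) (3,5) (3,4) (3,3) (2,3)

The waypoints must appear in the order (3,5), (3,3), with no cell reused.
Route from (1,5): 2× down (reaching (3,5)), 2× left (reaching (3,3)), up to (2,3) — 5 moves in all.
Check: order respected (1 at step 2, 2 at step 4); 5 moves as required.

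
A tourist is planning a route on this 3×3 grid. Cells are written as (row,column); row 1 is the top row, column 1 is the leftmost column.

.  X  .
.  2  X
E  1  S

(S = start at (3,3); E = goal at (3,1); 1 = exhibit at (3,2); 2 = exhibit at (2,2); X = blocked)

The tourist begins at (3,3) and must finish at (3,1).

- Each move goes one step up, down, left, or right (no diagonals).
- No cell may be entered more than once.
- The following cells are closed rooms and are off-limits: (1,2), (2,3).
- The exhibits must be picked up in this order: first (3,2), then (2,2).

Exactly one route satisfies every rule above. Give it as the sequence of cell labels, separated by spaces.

(3,3) (3,2) (2,2) (2,1) (3,1)

The waypoints must appear in the order (3,2), (2,2), with no cell reused.
Route from (3,3): left 1 to (3,2), up 1 to (2,2), left 1 to (2,1), down 1 to (3,1) — 4 moves in all.
Check: order respected (1 at step 1, 2 at step 2).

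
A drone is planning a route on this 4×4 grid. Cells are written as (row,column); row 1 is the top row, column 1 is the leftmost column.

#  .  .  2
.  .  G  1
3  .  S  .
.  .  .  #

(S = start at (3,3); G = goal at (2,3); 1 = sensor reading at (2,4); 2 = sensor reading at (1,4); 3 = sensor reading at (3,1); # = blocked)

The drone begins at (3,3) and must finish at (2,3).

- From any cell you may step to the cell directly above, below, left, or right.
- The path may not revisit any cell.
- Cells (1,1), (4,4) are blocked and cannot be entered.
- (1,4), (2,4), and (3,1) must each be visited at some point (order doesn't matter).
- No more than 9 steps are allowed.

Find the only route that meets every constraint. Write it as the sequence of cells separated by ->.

The 9-move cap with required stops at (1,4), (2,4), (3,1) leaves no slack for detours.
Route from (3,3): 2× left (reaching (3,1)), up to (2,1), right to (2,2), up to (1,2), 2× right (reaching (1,4)), down to (2,4), left to (2,3) — 9 moves in all.
Check: all required cells visited; 9 ≤ 9 moves.

(3,3) -> (3,2) -> (3,1) -> (2,1) -> (2,2) -> (1,2) -> (1,3) -> (1,4) -> (2,4) -> (2,3)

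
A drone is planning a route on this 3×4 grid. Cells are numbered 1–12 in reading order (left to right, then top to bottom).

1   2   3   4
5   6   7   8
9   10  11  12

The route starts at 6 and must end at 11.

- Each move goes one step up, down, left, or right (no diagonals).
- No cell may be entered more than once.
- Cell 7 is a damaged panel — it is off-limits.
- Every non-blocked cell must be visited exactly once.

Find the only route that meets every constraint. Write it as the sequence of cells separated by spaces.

Need to visit all 11 open cells exactly once, starting at 6 and ending at 11.
Cell 3 has only two open neighbours (2 and 4), so the path must pass straight through it: one of those is the cell it's entered from and the other is where it exits.
Route from 6: down 1 to 10, left 1 to 9, up 2 to 1, right 3 to 4, down 2 to 12, left 1 to 11 — 10 moves in all.
Check: all 11 open cells covered.

6 10 9 5 1 2 3 4 8 12 11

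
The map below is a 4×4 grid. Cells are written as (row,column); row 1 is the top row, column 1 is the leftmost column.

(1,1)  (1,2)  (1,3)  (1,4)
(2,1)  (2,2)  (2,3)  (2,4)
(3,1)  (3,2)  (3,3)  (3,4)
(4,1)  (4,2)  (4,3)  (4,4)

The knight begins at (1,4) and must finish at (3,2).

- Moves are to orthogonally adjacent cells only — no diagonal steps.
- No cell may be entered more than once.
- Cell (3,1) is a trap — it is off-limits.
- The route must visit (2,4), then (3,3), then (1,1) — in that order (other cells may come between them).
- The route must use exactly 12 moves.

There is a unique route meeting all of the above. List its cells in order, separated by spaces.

(1,4) (2,4) (3,4) (4,4) (4,3) (3,3) (2,3) (1,3) (1,2) (1,1) (2,1) (2,2) (3,2)

The waypoints must appear in the order (2,4), (3,3), (1,1), with no cell reused.
Route from (1,4): down 3 to (4,4), left 1 to (4,3), up 3 to (1,3), left 2 to (1,1), down 1 to (2,1), right 1 to (2,2), down 1 to (3,2) — 12 moves in all.
Check: order respected ((2,4) at step 1, (3,3) at step 5, (1,1) at step 9); 12 moves as required.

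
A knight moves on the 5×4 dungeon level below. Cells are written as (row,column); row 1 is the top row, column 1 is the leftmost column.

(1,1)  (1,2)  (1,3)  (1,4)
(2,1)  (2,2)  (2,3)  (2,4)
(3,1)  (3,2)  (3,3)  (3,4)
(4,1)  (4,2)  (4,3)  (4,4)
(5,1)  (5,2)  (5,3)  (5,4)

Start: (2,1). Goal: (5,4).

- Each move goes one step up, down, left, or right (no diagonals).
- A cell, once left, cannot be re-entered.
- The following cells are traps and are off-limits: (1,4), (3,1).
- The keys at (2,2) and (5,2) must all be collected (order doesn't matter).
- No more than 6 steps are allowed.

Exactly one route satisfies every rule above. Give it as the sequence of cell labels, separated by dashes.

Any route must reach (2,2) and (5,2) and still end at (5,4) within 6 moves, so the order of the required stops is forced.
Route from (2,1): right 1 to (2,2), down 3 to (5,2), right 2 to (5,4) — 6 moves in all.
Check: all required cells visited; 6 ≤ 6 moves.

(2,1) - (2,2) - (3,2) - (4,2) - (5,2) - (5,3) - (5,4)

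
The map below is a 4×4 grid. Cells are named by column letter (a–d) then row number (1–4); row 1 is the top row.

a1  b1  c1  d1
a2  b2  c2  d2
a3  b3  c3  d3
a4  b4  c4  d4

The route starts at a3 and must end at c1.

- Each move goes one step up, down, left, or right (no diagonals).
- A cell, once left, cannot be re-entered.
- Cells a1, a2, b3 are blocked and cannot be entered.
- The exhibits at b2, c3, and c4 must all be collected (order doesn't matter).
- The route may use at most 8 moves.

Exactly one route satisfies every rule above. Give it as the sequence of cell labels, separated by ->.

The budget equals the shortest possible length, so every move has to be on a shortest route through the required cells.
Route from a3: down 1 to a4, right 2 to c4, up 2 to c2, left 1 to b2, up 1 to b1, right 1 to c1 — 8 moves in all.
Check: all required cells visited; 8 ≤ 8 moves.

a3 -> a4 -> b4 -> c4 -> c3 -> c2 -> b2 -> b1 -> c1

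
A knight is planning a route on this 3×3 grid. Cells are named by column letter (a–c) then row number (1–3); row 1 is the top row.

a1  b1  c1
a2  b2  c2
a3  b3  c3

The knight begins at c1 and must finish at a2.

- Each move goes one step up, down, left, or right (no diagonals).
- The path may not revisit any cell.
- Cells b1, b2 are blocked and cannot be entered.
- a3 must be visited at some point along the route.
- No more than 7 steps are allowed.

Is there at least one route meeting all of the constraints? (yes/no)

yes

One route that works: c1 → c2 → c3 → b3 → a3 → a2.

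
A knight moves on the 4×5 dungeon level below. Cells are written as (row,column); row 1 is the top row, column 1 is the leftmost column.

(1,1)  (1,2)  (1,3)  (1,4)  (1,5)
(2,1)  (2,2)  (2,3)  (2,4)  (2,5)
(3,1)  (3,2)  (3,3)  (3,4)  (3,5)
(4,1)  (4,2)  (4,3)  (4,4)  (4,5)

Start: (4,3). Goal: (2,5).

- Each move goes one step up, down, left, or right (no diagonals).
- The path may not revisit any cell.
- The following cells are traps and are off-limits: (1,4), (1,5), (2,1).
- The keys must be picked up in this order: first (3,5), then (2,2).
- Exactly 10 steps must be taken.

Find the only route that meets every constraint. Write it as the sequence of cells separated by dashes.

The waypoints must appear in the order (3,5), (2,2), with no cell reused.
Route from (4,3): right 2 to (4,5), up 1 to (3,5), left 3 to (3,2), up 1 to (2,2), right 3 to (2,5) — 10 moves in all.
Check: order respected ((3,5) at step 3, (2,2) at step 7); 10 moves as required.

(4,3) - (4,4) - (4,5) - (3,5) - (3,4) - (3,3) - (3,2) - (2,2) - (2,3) - (2,4) - (2,5)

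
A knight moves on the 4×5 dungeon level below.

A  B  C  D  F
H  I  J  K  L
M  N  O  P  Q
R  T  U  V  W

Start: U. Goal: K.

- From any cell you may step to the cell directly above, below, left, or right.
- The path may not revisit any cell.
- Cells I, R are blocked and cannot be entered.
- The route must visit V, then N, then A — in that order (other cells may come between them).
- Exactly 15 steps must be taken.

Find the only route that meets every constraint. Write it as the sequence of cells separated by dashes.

The waypoints must appear in the order V, N, A, with no cell reused.
Route from U: 2× right (reaching W), up to Q, 4× left (reaching M), 2× up (reaching A), 4× right (reaching F), down to L, left to K — 15 moves in all.
Check: order respected (V at step 1, N at step 6, A at step 9); 15 moves as required.

U - V - W - Q - P - O - N - M - H - A - B - C - D - F - L - K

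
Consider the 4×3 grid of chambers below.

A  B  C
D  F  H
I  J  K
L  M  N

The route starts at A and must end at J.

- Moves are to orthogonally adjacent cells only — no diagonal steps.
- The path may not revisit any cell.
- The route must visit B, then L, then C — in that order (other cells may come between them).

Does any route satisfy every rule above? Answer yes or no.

Ignoring the required order, 6 revisit-free routes from A to J pass through all of B, L, and C; the waypoint orders that occur are B → C → L (5); L → C → B (1) — never B → L → C.

no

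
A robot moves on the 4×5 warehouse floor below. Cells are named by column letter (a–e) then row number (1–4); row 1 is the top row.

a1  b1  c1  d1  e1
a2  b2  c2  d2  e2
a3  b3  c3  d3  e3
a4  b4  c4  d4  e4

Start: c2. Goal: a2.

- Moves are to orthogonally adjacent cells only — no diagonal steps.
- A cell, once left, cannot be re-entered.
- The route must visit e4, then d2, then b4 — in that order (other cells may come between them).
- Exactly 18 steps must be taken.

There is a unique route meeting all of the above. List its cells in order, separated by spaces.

The waypoints must appear in the order e4, d2, b4, with no cell reused.
Route from c2: 2× down (reaching c4), 2× right (reaching e4), up to e3, left to d3, up to d2, right to e2, up to e1, 3× left (reaching b1), 3× down (reaching b4), left to a4, 2× up (reaching a2) — 18 moves in all.
Check: order respected (e4 at step 4, d2 at step 7, b4 at step 15); 18 moves as required.

c2 c3 c4 d4 e4 e3 d3 d2 e2 e1 d1 c1 b1 b2 b3 b4 a4 a3 a2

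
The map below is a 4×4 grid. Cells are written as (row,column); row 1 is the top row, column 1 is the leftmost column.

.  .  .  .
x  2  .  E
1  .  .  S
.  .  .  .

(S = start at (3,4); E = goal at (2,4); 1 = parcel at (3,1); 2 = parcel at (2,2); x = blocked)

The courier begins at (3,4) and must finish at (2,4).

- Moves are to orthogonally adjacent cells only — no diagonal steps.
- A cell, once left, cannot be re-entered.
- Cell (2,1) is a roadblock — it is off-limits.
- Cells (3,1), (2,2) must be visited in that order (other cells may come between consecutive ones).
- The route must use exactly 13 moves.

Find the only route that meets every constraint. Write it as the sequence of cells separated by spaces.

(3,4) (4,4) (4,3) (4,2) (4,1) (3,1) (3,2) (3,3) (2,3) (2,2) (1,2) (1,3) (1,4) (2,4)

The waypoints must appear in the order (3,1), (2,2), with no cell reused.
Route from (3,4): down to (4,4), 3× left (reaching (4,1)), up to (3,1), 2× right (reaching (3,3)), up to (2,3), left to (2,2), up to (1,2), 2× right (reaching (1,4)), down to (2,4) — 13 moves in all.
Check: order respected (1 at step 5, 2 at step 9); 13 moves as required.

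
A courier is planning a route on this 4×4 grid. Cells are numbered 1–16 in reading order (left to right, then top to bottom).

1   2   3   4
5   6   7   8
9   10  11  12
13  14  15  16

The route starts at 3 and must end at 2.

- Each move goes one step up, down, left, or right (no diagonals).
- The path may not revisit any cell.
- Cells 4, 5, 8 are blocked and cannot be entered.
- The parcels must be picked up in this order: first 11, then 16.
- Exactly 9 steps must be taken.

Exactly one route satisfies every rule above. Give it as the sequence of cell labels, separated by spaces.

3 7 11 12 16 15 14 10 6 2

The waypoints must appear in the order 11, 16, with no cell reused.
Route from 3: 2× down (reaching 11), right to 12, down to 16, 2× left (reaching 14), 3× up (reaching 2) — 9 moves in all.
Check: order respected (11 at step 2, 16 at step 4); 9 moves as required.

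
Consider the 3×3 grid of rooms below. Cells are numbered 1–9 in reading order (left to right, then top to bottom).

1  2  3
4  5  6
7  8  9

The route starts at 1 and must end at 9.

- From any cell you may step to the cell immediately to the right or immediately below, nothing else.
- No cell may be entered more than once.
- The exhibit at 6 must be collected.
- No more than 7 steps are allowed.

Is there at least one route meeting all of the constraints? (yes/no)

yes

One route that works: 1 → 4 → 5 → 6 → 9.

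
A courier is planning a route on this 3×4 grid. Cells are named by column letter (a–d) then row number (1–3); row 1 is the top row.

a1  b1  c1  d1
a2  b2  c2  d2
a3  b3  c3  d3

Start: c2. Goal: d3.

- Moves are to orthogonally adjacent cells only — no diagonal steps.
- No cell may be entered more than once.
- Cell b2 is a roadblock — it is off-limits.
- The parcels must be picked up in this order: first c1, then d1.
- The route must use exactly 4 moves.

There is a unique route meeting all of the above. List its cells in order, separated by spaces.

c2 c1 d1 d2 d3

The waypoints must appear in the order c1, d1, with no cell reused.
Route from c2: up to c1, right to d1, 2× down (reaching d3) — 4 moves in all.
Check: order respected (c1 at step 1, d1 at step 2); 4 moves as required.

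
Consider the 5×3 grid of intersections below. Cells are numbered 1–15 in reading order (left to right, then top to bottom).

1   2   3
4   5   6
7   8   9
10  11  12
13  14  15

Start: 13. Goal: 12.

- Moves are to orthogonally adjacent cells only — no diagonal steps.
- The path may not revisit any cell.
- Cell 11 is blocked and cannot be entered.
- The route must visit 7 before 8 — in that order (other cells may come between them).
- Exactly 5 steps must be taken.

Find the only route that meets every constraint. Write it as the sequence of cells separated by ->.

13 -> 10 -> 7 -> 8 -> 9 -> 12

The waypoints must appear in the order 7, 8, with no cell reused.
Route from 13: 2× up (reaching 7), 2× right (reaching 9), down to 12 — 5 moves in all.
Check: order respected (7 at step 2, 8 at step 3); 5 moves as required.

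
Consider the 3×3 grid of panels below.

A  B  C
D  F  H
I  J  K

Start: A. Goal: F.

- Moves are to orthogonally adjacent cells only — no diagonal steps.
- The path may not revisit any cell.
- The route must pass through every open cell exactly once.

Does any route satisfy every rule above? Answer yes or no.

One route that works: A → D → I → J → K → H → C → B → F.

yes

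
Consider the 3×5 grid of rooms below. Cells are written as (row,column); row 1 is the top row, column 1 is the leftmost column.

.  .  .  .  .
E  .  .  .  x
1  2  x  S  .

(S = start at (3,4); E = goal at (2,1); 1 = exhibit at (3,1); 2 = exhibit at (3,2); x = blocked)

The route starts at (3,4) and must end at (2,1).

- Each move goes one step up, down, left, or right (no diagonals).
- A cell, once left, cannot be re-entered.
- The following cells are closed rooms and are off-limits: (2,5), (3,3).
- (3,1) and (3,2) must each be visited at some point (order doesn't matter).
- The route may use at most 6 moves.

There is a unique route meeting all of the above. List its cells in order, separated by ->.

(3,4) -> (2,4) -> (2,3) -> (2,2) -> (3,2) -> (3,1) -> (2,1)

The 6-move cap with required stops at (3,1), (3,2) leaves no slack for detours.
Route from (3,4): up 1 to (2,4), left 2 to (2,2), down 1 to (3,2), left 1 to (3,1), up 1 to (2,1) — 6 moves in all.
Check: all required cells visited; 6 ≤ 6 moves.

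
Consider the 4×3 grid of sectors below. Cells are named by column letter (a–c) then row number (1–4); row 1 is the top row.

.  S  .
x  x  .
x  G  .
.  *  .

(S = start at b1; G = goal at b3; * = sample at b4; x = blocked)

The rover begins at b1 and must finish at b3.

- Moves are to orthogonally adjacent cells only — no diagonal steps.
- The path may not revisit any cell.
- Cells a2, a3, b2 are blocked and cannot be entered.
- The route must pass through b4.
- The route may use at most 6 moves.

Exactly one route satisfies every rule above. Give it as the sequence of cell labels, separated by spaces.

Any route must reach b4 and still end at b3 within 6 moves, so the order of the required stops is forced.
Route from b1: right to c1, 3× down (reaching c4), left to b4, up to b3 — 6 moves in all.
Check: all required cells visited; 6 ≤ 6 moves.

b1 c1 c2 c3 c4 b4 b3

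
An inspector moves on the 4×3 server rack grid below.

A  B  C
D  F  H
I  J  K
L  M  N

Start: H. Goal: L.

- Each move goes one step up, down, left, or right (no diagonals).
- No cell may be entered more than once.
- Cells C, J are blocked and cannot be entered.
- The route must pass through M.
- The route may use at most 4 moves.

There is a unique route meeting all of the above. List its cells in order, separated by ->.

The budget equals the shortest possible length, so every move has to be on a shortest route through the required cells.
Route from H: down 2 to N, left 2 to L — 4 moves in all.
Check: all required cells visited; 4 ≤ 4 moves.

H -> K -> N -> M -> L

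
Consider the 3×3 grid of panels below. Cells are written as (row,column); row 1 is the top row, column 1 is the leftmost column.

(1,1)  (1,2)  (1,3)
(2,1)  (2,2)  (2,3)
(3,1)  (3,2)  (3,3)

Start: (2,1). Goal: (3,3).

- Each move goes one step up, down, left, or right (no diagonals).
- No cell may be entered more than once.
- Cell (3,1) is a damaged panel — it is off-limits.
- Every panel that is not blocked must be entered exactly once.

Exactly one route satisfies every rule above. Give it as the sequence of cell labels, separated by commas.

Need to visit all 8 open cells exactly once, starting at (2,1) and ending at (3,3).
Cell (1,1) has only two open neighbours ((2,1) and (1,2)), so the path must pass straight through it: one of those is the cell it's entered from and the other is where it exits.
Route from (2,1): up to (1,1), 2× right (reaching (1,3)), down to (2,3), left to (2,2), down to (3,2), right to (3,3) — 7 moves in all.
Check: all 8 open cells covered.

(2,1), (1,1), (1,2), (1,3), (2,3), (2,2), (3,2), (3,3)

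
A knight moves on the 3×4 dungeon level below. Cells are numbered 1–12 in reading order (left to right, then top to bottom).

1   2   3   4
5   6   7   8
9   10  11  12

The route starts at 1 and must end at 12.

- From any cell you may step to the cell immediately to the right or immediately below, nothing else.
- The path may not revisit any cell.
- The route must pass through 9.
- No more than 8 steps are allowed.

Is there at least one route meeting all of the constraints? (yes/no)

yes

One route that works: 1 → 5 → 9 → 10 → 11 → 12.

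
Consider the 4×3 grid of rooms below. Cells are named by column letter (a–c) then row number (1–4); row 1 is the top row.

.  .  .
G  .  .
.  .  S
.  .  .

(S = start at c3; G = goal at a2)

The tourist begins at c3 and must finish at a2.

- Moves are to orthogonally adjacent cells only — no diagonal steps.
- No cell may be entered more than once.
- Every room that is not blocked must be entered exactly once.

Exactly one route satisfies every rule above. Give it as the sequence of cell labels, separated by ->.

c3 -> c4 -> b4 -> a4 -> a3 -> b3 -> b2 -> c2 -> c1 -> b1 -> a1 -> a2

Need to visit all 12 open cells exactly once, starting at c3 and ending at a2.
Cell c1 has only two open neighbours (c2 and b1), so the path must pass straight through it: one of those is the cell it's entered from and the other is where it exits.
Route from c3: down 1 to c4, left 2 to a4, up 1 to a3, right 1 to b3, up 1 to b2, right 1 to c2, up 1 to c1, left 2 to a1, down 1 to a2 — 11 moves in all.
Check: all 12 open cells covered.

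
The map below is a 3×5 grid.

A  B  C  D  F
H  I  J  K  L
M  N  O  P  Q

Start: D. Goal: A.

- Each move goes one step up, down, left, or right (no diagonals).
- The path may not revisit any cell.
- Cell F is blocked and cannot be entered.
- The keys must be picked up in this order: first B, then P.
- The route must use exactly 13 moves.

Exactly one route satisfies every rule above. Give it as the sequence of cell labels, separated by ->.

D -> C -> B -> I -> J -> K -> L -> Q -> P -> O -> N -> M -> H -> A

The waypoints must appear in the order B, P, with no cell reused.
Route from D: 2× left (reaching B), down to I, 3× right (reaching L), down to Q, 4× left (reaching M), 2× up (reaching A) — 13 moves in all.
Check: order respected (B at step 2, P at step 8); 13 moves as required.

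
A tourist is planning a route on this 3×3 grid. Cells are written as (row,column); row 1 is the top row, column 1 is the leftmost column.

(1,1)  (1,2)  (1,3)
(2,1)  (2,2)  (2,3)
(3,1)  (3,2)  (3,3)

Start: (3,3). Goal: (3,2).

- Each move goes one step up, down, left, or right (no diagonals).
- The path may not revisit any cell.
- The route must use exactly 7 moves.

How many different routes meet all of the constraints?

Need simple routes of exactly 7 moves from (3,3) to (3,2) (Manhattan distance 1, so 3 moves are spent on a detour and 3 undoing it).
Enumerating: (3,3) (2,3) (1,3) (1,2) (2,2) (2,1) (3,1) (3,2) | (3,3) (2,3) (1,3) (1,2) (1,1) (2,1) (3,1) (3,2) | (3,3) (2,3) (1,3) (1,2) (1,1) (2,1) (2,2) (3,2) | (3,3) (2,3) (2,2) (1,2) (1,1) (2,1) (3,1) (3,2).
That gives 4 routes.

4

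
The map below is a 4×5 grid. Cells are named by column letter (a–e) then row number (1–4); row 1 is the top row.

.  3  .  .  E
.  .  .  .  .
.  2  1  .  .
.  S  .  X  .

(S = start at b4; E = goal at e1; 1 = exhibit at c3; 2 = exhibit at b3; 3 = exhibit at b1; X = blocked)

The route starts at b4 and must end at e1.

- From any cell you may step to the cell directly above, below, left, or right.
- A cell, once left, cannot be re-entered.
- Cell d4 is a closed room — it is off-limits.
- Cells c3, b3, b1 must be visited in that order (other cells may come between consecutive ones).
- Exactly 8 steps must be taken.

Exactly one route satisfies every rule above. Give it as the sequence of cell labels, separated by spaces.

The waypoints must appear in the order c3, b3, b1, with no cell reused.
Route from b4: right to c4, up to c3, left to b3, 2× up (reaching b1), 3× right (reaching e1) — 8 moves in all.
Check: order respected (1 at step 2, 2 at step 3, 3 at step 5); 8 moves as required.

b4 c4 c3 b3 b2 b1 c1 d1 e1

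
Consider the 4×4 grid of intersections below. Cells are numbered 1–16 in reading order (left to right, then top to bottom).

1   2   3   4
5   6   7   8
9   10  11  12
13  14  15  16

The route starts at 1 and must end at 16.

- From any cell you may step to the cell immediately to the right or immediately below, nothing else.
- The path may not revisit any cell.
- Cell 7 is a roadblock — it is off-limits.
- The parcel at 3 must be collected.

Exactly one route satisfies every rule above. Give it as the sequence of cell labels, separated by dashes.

Moves only go right or down, so the column and row indices never decrease.
Route from 1: right 3 to 4, down 3 to 16 — 6 moves in all.
Check: all required cells visited.

1 - 2 - 3 - 4 - 8 - 12 - 16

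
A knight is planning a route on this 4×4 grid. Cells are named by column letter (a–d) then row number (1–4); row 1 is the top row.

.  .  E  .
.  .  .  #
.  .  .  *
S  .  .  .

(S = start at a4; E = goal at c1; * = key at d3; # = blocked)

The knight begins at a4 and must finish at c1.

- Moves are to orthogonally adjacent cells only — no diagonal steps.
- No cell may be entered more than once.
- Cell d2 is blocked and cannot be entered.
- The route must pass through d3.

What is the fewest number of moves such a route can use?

7

Any route passes through d3 somewhere between a4 and c1. Summing Manhattan distances along the two legs (a4 → d3 → c1) gives a lower bound of 4 + 3 = 7 moves.
A route of 7 moves achieves this: a4 → b4 → c4 → d4 → d3 → c3 → c2 → c1.
Since 7 matches the lower bound, it is optimal.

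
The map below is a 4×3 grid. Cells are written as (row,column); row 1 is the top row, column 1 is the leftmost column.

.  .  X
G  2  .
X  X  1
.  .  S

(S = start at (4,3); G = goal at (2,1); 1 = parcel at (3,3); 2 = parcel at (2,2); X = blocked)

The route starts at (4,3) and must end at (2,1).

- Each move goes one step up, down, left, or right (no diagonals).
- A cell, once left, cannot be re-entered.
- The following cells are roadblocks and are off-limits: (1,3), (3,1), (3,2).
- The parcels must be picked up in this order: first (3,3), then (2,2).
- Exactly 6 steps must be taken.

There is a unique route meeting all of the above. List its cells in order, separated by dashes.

The waypoints must appear in the order (3,3), (2,2), with no cell reused.
Route from (4,3): up 2 to (2,3), left 1 to (2,2), up 1 to (1,2), left 1 to (1,1), down 1 to (2,1) — 6 moves in all.
Check: order respected (1 at step 1, 2 at step 3); 6 moves as required.

(4,3) - (3,3) - (2,3) - (2,2) - (1,2) - (1,1) - (2,1)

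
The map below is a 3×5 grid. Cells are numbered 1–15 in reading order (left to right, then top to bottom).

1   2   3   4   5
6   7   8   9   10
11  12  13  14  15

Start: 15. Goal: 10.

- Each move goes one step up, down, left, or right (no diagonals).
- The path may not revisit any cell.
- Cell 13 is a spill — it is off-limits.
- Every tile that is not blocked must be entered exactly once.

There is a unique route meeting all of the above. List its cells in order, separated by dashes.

Need to visit all 14 open cells exactly once, starting at 15 and ending at 10.
Route from 15: left to 14, up to 9, 2× left (reaching 7), down to 12, left to 11, 2× up (reaching 1), 4× right (reaching 5), down to 10 — 13 moves in all.
Check: all 14 open cells covered.

15 - 14 - 9 - 8 - 7 - 12 - 11 - 6 - 1 - 2 - 3 - 4 - 5 - 10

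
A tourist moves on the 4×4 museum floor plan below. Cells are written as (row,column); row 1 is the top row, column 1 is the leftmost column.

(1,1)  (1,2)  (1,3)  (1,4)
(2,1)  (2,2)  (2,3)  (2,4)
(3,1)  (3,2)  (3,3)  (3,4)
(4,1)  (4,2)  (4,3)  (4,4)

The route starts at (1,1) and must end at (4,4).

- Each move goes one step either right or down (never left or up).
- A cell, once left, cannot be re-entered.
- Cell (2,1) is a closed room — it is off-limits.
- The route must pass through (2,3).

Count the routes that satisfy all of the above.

A right/down-only route from (1,1) to (4,4) makes exactly 3 down-moves and 3 right-moves in some order.
With no other constraints that would be C(6,3) = 20 routes.
Split at (2,3) and multiply the segment counts (each segment already excludes blocked cells): (1,1)→(2,3): 2; (2,3)→(4,4): 3; product = 6.
That gives 6 routes.

6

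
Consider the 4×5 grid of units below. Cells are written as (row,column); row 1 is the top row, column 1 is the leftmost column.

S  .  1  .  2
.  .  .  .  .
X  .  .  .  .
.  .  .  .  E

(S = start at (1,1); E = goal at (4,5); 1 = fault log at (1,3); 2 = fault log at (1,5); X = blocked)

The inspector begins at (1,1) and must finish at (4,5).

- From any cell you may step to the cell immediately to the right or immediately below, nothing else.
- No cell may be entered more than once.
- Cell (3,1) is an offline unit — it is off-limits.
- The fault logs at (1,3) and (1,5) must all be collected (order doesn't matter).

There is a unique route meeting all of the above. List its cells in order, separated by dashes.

(1,1) - (1,2) - (1,3) - (1,4) - (1,5) - (2,5) - (3,5) - (4,5)

Moves only go right or down, so the column and row indices never decrease.
Route from (1,1): right 4 to (1,5), down 3 to (4,5) — 7 moves in all.
Check: all required cells visited.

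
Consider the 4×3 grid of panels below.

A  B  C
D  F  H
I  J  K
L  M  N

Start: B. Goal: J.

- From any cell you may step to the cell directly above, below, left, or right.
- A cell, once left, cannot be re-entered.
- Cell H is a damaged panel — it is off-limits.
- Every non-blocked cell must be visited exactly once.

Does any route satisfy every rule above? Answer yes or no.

no

Cell C has only one open neighbour but is neither the start nor the goal, so a Hamiltonian route would have to both enter and leave it through the same neighbour — impossible without revisiting.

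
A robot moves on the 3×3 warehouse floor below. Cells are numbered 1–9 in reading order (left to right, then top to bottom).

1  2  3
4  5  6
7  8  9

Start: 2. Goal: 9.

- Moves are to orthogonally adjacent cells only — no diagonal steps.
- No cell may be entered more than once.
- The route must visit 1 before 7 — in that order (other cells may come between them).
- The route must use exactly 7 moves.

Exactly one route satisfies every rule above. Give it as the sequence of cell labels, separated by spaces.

2 1 4 7 8 5 6 9

The waypoints must appear in the order 1, 7, with no cell reused.
Route from 2: left 1 to 1, down 2 to 7, right 1 to 8, up 1 to 5, right 1 to 6, down 1 to 9 — 7 moves in all.
Check: order respected (1 at step 1, 7 at step 3); 7 moves as required.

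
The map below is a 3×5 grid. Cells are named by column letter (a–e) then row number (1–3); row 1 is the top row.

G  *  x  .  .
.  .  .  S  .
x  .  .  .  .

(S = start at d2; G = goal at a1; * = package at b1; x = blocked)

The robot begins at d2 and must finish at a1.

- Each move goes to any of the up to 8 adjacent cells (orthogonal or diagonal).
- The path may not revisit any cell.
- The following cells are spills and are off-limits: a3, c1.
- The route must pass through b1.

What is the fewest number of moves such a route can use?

Any route passes through b1 somewhere between d2 and a1. Summing Chebyshev distances along the two legs (d2 → b1 → a1) gives a lower bound of 2 + 1 = 3 moves.
A route of 3 moves achieves this: d2 → c2 → b1 → a1.
Since 3 matches the lower bound, it is optimal.

3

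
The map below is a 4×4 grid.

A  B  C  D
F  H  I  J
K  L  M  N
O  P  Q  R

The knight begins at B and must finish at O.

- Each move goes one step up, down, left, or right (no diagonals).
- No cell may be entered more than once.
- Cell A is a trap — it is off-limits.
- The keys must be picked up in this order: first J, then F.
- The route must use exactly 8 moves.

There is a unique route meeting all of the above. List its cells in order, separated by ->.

B -> C -> D -> J -> I -> H -> F -> K -> O

The waypoints must appear in the order J, F, with no cell reused.
Route from B: right 2 to D, down 1 to J, left 3 to F, down 2 to O — 8 moves in all.
Check: order respected (J at step 3, F at step 6); 8 moves as required.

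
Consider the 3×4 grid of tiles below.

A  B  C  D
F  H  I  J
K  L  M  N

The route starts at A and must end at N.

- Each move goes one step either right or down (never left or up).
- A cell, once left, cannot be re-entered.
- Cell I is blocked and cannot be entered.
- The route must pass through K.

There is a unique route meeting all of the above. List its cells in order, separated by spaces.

Moves only go right or down, so the column and row indices never decrease.
Route from A: down 2 to K, right 3 to N — 5 moves in all.
Check: all required cells visited.

A F K L M N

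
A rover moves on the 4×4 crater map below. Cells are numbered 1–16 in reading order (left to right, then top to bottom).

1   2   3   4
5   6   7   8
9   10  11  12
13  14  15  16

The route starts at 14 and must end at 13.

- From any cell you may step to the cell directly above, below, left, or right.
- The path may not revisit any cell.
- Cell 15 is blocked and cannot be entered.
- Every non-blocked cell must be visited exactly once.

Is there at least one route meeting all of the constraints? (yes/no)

Cell 16 has only one open neighbour but is neither the start nor the goal, so a Hamiltonian route would have to both enter and leave it through the same neighbour — impossible without revisiting.

no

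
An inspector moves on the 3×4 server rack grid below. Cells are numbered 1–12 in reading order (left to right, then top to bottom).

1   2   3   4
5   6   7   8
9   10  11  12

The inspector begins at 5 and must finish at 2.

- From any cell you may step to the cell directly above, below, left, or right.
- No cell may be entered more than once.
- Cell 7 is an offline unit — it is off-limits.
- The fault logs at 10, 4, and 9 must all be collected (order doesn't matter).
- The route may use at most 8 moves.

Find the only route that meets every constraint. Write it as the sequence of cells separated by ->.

5 -> 9 -> 10 -> 11 -> 12 -> 8 -> 4 -> 3 -> 2

Any route must reach 10, 4, and 9 and still end at 2 within 8 moves, so the order of the required stops is forced.
Route from 5: down 1 to 9, right 3 to 12, up 2 to 4, left 2 to 2 — 8 moves in all.
Check: all required cells visited; 8 ≤ 8 moves.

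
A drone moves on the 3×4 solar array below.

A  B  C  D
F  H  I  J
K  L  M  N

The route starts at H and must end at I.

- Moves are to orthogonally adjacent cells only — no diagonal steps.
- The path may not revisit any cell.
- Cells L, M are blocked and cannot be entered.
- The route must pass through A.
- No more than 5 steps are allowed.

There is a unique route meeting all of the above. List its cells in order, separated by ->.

H -> F -> A -> B -> C -> I

The budget equals the shortest possible length, so every move has to be on a shortest route through the required cells.
Route from H: left 1 to F, up 1 to A, right 2 to C, down 1 to I — 5 moves in all.
Check: all required cells visited; 5 ≤ 5 moves.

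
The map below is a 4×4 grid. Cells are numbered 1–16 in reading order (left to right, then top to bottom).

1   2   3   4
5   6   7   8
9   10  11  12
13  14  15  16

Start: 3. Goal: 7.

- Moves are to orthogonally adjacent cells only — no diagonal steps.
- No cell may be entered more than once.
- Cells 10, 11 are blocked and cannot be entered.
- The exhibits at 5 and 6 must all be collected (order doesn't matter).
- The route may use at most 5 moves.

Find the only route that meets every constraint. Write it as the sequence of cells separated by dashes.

3 - 2 - 1 - 5 - 6 - 7

The 5-move cap with required stops at 5, 6 leaves no slack for detours.
Route from 3: 2× left (reaching 1), down to 5, 2× right (reaching 7) — 5 moves in all.
Check: all required cells visited; 5 ≤ 5 moves.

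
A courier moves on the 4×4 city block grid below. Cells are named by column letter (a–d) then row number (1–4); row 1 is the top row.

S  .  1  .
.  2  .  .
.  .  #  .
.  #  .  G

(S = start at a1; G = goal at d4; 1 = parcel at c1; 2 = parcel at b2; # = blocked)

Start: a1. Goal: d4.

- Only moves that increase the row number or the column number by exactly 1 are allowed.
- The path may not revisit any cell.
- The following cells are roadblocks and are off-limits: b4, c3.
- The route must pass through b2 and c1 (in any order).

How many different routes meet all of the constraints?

A right/down-only route from a1 to d4 makes exactly 3 down-moves and 3 right-moves in some order.
With no other constraints that would be C(6,3) = 20 routes.
b2 is below but to the left of c1: going c1 → b2 would need a leftward move and b2 → c1 an upward move, so no right/down-only route can visit both required cells.
No route satisfies every constraint, so the count is 0.

0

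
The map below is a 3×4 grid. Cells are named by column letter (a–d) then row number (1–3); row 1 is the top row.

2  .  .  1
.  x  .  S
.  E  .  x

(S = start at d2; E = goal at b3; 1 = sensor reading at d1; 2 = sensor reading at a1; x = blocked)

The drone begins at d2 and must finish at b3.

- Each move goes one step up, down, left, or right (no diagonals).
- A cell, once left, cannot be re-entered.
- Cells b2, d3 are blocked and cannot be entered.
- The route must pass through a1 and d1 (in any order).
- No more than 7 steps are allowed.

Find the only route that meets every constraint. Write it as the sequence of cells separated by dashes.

The 7-move cap with required stops at a1, d1 leaves no slack for detours.
Route from d2: up 1 to d1, left 3 to a1, down 2 to a3, right 1 to b3 — 7 moves in all.
Check: all required cells visited; 7 ≤ 7 moves.

d2 - d1 - c1 - b1 - a1 - a2 - a3 - b3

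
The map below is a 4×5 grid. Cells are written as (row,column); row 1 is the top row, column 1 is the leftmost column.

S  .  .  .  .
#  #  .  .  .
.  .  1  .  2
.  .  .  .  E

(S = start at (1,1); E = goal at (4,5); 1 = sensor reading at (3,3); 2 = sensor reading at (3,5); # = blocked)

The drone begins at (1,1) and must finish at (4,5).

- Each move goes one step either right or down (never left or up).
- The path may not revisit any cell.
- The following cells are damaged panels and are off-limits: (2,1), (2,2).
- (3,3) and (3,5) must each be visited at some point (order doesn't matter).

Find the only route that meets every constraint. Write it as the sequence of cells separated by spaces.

Moves only go right or down, so the column and row indices never decrease.
Route from (1,1): right 2 to (1,3), down 2 to (3,3), right 2 to (3,5), down 1 to (4,5) — 7 moves in all.
Check: all required cells visited.

(1,1) (1,2) (1,3) (2,3) (3,3) (3,4) (3,5) (4,5)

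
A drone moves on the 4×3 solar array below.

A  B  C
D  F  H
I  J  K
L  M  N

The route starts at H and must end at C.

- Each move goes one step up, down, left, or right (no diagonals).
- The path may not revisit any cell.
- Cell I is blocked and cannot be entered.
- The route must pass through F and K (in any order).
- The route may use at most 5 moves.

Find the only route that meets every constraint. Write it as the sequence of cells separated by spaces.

H K J F B C

The 5-move cap with required stops at F, K leaves no slack for detours.
Route from H: down 1 to K, left 1 to J, up 2 to B, right 1 to C — 5 moves in all.
Check: all required cells visited; 5 ≤ 5 moves.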